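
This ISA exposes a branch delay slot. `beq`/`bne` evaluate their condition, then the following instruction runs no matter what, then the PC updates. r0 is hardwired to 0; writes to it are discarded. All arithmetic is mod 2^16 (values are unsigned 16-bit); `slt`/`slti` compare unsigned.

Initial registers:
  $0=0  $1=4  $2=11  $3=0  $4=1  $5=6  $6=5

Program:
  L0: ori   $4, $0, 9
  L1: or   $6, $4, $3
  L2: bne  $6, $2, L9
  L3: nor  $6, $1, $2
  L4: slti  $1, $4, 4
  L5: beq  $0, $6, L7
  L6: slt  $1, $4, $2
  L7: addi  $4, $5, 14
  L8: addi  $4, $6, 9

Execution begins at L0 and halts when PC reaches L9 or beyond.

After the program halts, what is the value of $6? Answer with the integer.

65520

  step pc=0: ori   $4, $0, 9  regs=(0,4,11,0,9,6,5)
  step pc=1: or   $6, $4, $3  regs=(0,4,11,0,9,6,9)
  step pc=2: bne  $6, $2, L9  cond=T  regs=(0,4,11,0,9,6,9)
  step pc=3: nor  $6, $1, $2  regs=(0,4,11,0,9,6,65520)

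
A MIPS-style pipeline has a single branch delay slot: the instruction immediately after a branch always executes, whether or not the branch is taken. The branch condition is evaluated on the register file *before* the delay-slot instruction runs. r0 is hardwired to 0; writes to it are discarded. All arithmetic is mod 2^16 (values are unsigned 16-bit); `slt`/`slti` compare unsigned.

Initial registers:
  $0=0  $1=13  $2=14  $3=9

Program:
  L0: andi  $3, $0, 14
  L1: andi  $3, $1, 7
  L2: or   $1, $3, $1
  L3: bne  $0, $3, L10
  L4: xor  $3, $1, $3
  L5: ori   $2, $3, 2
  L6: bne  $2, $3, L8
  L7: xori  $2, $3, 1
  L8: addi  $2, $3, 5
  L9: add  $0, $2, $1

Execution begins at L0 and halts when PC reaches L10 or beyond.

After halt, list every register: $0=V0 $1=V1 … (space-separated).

PC=0  andi  $3, $0, 14       | $0=0 $1=13 $2=14 $3=0
PC=1  andi  $3, $1, 7        | $0=0 $1=13 $2=14 $3=5
PC=2  or   $1, $3, $1        | $0=0 $1=13 $2=14 $3=5
PC=3  bne  $0, $3, L10       | $0=0 $1=13 $2=14 $3=5  [TAKEN]
PC=4  xor  $3, $1, $3        | $0=0 $1=13 $2=14 $3=8

$0=0 $1=13 $2=14 $3=8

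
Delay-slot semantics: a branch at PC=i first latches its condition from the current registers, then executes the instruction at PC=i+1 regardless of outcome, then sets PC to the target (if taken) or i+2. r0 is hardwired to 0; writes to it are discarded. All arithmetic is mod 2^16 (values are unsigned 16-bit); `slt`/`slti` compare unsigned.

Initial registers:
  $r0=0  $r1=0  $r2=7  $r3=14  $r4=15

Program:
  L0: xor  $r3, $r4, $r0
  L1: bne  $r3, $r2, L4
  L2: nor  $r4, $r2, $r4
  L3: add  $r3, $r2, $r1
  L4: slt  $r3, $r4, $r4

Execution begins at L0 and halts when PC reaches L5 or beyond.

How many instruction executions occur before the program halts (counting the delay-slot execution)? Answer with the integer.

PC=0  xor  $r3, $r4, $r0     | $r0=0 $r1=0 $r2=7 $r3=15 $r4=15
PC=1  bne  $r3, $r2, L4      | $r0=0 $r1=0 $r2=7 $r3=15 $r4=15  [TAKEN]
PC=2  nor  $r4, $r2, $r4     | $r0=0 $r1=0 $r2=7 $r3=15 $r4=65520
PC=4  slt  $r3, $r4, $r4     | $r0=0 $r1=0 $r2=7 $r3=0 $r4=65520

4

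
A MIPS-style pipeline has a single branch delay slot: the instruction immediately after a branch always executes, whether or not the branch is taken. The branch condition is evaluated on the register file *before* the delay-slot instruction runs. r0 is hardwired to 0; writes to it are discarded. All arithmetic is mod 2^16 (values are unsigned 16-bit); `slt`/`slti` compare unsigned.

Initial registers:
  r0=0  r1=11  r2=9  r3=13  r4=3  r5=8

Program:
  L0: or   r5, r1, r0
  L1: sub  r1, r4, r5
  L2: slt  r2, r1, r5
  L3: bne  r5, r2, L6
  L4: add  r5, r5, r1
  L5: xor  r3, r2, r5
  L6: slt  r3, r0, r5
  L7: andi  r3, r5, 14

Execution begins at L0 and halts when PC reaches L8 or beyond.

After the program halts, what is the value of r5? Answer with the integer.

3

  step pc=0: or   r5, r1, r0  regs=(0,11,9,13,3,11)
  step pc=1: sub  r1, r4, r5  regs=(0,65528,9,13,3,11)
  step pc=2: slt  r2, r1, r5  regs=(0,65528,0,13,3,11)
  step pc=3: bne  r5, r2, L6  cond=T  regs=(0,65528,0,13,3,11)
  step pc=4: add  r5, r5, r1  regs=(0,65528,0,13,3,3)
  step pc=6: slt  r3, r0, r5  regs=(0,65528,0,1,3,3)
  step pc=7: andi  r3, r5, 14  regs=(0,65528,0,2,3,3)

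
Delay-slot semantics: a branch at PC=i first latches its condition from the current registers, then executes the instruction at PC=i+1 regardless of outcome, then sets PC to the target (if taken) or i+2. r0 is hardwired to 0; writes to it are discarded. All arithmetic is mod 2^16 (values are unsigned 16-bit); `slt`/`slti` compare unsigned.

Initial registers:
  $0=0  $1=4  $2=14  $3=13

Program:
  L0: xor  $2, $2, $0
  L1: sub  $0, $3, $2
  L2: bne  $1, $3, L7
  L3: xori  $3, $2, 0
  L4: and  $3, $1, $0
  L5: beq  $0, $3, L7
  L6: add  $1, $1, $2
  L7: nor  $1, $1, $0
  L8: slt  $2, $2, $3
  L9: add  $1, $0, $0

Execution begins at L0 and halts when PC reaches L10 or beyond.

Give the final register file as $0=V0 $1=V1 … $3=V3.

$0=0 $1=0 $2=0 $3=14

PC=0  xor  $2, $2, $0        | $0=0 $1=4 $2=14 $3=13
PC=1  sub  $0, $3, $2        | $0=0 $1=4 $2=14 $3=13
PC=2  bne  $1, $3, L7        | $0=0 $1=4 $2=14 $3=13  [TAKEN]
PC=3  xori  $3, $2, 0        | $0=0 $1=4 $2=14 $3=14
PC=7  nor  $1, $1, $0        | $0=0 $1=65531 $2=14 $3=14
PC=8  slt  $2, $2, $3        | $0=0 $1=65531 $2=0 $3=14
PC=9  add  $1, $0, $0        | $0=0 $1=0 $2=0 $3=14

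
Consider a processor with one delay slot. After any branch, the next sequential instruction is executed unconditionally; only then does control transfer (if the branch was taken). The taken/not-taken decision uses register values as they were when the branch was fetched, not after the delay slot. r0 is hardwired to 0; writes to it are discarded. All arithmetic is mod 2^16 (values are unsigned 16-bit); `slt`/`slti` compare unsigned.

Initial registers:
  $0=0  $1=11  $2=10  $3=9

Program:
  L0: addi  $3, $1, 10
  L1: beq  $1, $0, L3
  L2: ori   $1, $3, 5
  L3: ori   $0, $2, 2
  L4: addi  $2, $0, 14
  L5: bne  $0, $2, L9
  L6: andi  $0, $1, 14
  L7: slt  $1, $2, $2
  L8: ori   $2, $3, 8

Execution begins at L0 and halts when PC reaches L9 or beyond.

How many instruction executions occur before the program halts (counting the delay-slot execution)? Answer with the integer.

7

PC=0  addi  $3, $1, 10       | $0=0 $1=11 $2=10 $3=21
PC=1  beq  $1, $0, L3        | $0=0 $1=11 $2=10 $3=21  [not taken]
PC=2  ori   $1, $3, 5        | $0=0 $1=21 $2=10 $3=21
PC=3  ori   $0, $2, 2        | $0=0 $1=21 $2=10 $3=21
PC=4  addi  $2, $0, 14       | $0=0 $1=21 $2=14 $3=21
PC=5  bne  $0, $2, L9        | $0=0 $1=21 $2=14 $3=21  [TAKEN]
PC=6  andi  $0, $1, 14       | $0=0 $1=21 $2=14 $3=21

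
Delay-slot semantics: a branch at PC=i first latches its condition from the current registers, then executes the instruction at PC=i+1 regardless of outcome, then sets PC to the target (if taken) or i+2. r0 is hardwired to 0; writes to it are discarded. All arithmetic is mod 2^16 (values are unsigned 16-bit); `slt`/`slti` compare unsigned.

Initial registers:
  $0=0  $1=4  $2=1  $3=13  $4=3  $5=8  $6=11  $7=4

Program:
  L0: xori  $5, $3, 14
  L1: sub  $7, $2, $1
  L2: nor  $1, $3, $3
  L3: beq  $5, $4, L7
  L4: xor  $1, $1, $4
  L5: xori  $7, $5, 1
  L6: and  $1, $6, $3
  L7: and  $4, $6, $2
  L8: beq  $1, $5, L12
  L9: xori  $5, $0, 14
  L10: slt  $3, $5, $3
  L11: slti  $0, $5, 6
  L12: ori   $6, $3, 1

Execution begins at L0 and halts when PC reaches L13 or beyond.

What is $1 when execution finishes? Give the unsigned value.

65521

PC=0  xori  $5, $3, 14       | $0=0 $1=4 $2=1 $3=13 $4=3 $5=3 $6=11 $7=4
PC=1  sub  $7, $2, $1        | $0=0 $1=4 $2=1 $3=13 $4=3 $5=3 $6=11 $7=65533
PC=2  nor  $1, $3, $3        | $0=0 $1=65522 $2=1 $3=13 $4=3 $5=3 $6=11 $7=65533
PC=3  beq  $5, $4, L7        | $0=0 $1=65522 $2=1 $3=13 $4=3 $5=3 $6=11 $7=65533  [TAKEN]
PC=4  xor  $1, $1, $4        | $0=0 $1=65521 $2=1 $3=13 $4=3 $5=3 $6=11 $7=65533
PC=7  and  $4, $6, $2        | $0=0 $1=65521 $2=1 $3=13 $4=1 $5=3 $6=11 $7=65533
PC=8  beq  $1, $5, L12       | $0=0 $1=65521 $2=1 $3=13 $4=1 $5=3 $6=11 $7=65533  [not taken]
PC=9  xori  $5, $0, 14       | $0=0 $1=65521 $2=1 $3=13 $4=1 $5=14 $6=11 $7=65533
PC=10 slt  $3, $5, $3        | $0=0 $1=65521 $2=1 $3=0 $4=1 $5=14 $6=11 $7=65533
PC=11 slti  $0, $5, 6        | $0=0 $1=65521 $2=1 $3=0 $4=1 $5=14 $6=11 $7=65533
PC=12 ori   $6, $3, 1        | $0=0 $1=65521 $2=1 $3=0 $4=1 $5=14 $6=1 $7=65533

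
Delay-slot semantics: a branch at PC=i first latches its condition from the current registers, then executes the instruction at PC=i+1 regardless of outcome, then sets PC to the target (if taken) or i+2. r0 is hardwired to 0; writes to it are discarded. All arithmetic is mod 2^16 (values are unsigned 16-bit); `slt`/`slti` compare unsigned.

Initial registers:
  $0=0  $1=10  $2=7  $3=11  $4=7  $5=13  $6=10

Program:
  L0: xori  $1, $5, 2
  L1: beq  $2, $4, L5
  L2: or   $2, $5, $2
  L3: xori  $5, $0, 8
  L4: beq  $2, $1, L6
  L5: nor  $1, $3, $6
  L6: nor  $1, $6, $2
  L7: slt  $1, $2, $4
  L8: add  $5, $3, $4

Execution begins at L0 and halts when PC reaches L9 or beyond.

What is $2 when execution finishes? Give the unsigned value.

15

#0 xori  $1, $5, 2 ; 0/15/7/11/7/13/10
#1 beq  $2, $4, L5 ; 0/15/7/11/7/13/10 ; →target
#2 or   $2, $5, $2 ; 0/15/15/11/7/13/10
#5 nor  $1, $3, $6 ; 0/65524/15/11/7/13/10
#6 nor  $1, $6, $2 ; 0/65520/15/11/7/13/10
#7 slt  $1, $2, $4 ; 0/0/15/11/7/13/10
#8 add  $5, $3, $4 ; 0/0/15/11/7/18/10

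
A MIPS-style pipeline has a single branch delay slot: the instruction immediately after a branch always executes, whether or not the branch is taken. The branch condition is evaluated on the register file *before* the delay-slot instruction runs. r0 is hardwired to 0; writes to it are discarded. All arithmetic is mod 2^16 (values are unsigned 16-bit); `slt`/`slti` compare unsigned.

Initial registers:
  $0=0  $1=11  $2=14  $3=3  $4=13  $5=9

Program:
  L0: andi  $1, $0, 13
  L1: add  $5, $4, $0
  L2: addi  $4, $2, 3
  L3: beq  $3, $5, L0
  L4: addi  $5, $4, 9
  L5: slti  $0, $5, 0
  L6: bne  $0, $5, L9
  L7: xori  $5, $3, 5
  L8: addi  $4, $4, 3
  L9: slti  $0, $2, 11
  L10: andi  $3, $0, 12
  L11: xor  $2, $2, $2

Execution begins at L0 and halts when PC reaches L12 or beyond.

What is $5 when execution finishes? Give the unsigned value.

6

PC=0  andi  $1, $0, 13       | $0=0 $1=0 $2=14 $3=3 $4=13 $5=9
PC=1  add  $5, $4, $0        | $0=0 $1=0 $2=14 $3=3 $4=13 $5=13
PC=2  addi  $4, $2, 3        | $0=0 $1=0 $2=14 $3=3 $4=17 $5=13
PC=3  beq  $3, $5, L0        | $0=0 $1=0 $2=14 $3=3 $4=17 $5=13  [not taken]
PC=4  addi  $5, $4, 9        | $0=0 $1=0 $2=14 $3=3 $4=17 $5=26
PC=5  slti  $0, $5, 0        | $0=0 $1=0 $2=14 $3=3 $4=17 $5=26
PC=6  bne  $0, $5, L9        | $0=0 $1=0 $2=14 $3=3 $4=17 $5=26  [TAKEN]
PC=7  xori  $5, $3, 5        | $0=0 $1=0 $2=14 $3=3 $4=17 $5=6
PC=9  slti  $0, $2, 11       | $0=0 $1=0 $2=14 $3=3 $4=17 $5=6
PC=10 andi  $3, $0, 12       | $0=0 $1=0 $2=14 $3=0 $4=17 $5=6
PC=11 xor  $2, $2, $2        | $0=0 $1=0 $2=0 $3=0 $4=17 $5=6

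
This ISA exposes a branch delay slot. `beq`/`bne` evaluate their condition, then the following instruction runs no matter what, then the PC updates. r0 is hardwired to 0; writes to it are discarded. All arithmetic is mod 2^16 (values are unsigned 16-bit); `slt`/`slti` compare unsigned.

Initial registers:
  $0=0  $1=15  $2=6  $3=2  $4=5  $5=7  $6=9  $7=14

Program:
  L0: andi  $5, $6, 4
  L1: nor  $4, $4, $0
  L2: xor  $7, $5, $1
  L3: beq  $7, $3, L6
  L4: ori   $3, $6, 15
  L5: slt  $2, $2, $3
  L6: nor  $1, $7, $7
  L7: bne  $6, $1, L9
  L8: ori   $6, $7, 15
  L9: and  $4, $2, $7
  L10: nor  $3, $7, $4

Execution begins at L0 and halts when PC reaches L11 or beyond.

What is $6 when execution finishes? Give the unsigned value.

15

#0 andi  $5, $6, 4 ; 0/15/6/2/5/0/9/14
#1 nor  $4, $4, $0 ; 0/15/6/2/65530/0/9/14
#2 xor  $7, $5, $1 ; 0/15/6/2/65530/0/9/15
#3 beq  $7, $3, L6 ; 0/15/6/2/65530/0/9/15 ; →fallthru
#4 ori   $3, $6, 15 ; 0/15/6/15/65530/0/9/15
#5 slt  $2, $2, $3 ; 0/15/1/15/65530/0/9/15
#6 nor  $1, $7, $7 ; 0/65520/1/15/65530/0/9/15
#7 bne  $6, $1, L9 ; 0/65520/1/15/65530/0/9/15 ; →target
#8 ori   $6, $7, 15 ; 0/65520/1/15/65530/0/15/15
#9 and  $4, $2, $7 ; 0/65520/1/15/1/0/15/15
#10 nor  $3, $7, $4 ; 0/65520/1/65520/1/0/15/15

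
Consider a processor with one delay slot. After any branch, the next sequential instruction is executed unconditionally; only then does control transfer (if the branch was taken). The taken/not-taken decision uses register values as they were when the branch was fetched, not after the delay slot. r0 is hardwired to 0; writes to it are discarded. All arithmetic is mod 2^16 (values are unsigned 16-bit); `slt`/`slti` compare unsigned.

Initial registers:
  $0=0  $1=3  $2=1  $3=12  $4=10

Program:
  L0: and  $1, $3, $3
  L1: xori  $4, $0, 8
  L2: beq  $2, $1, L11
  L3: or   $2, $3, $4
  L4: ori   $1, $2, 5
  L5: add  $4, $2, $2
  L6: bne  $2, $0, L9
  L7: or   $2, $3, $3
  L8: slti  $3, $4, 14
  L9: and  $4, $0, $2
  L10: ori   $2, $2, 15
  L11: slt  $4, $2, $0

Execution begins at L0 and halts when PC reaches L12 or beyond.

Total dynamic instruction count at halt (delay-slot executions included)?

  step pc=0: and  $1, $3, $3  regs=(0,12,1,12,10)
  step pc=1: xori  $4, $0, 8  regs=(0,12,1,12,8)
  step pc=2: beq  $2, $1, L11  cond=F  regs=(0,12,1,12,8)
  step pc=3: or   $2, $3, $4  regs=(0,12,12,12,8)
  step pc=4: ori   $1, $2, 5  regs=(0,13,12,12,8)
  step pc=5: add  $4, $2, $2  regs=(0,13,12,12,24)
  step pc=6: bne  $2, $0, L9  cond=T  regs=(0,13,12,12,24)
  step pc=7: or   $2, $3, $3  regs=(0,13,12,12,24)
  step pc=9: and  $4, $0, $2  regs=(0,13,12,12,0)
  step pc=10: ori   $2, $2, 15  regs=(0,13,15,12,0)
  step pc=11: slt  $4, $2, $0  regs=(0,13,15,12,0)

11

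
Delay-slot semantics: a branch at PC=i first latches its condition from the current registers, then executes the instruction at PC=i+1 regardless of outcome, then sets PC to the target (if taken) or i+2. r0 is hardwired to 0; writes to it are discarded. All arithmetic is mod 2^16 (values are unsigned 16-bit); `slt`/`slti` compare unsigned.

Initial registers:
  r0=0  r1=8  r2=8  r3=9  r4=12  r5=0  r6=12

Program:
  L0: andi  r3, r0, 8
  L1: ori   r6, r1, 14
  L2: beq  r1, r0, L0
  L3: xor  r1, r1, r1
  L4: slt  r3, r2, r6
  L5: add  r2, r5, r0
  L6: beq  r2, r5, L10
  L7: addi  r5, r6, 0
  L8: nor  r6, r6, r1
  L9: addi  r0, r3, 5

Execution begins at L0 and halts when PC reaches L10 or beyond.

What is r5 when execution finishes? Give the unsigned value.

#0 andi  r3, r0, 8 ; 0/8/8/0/12/0/12
#1 ori   r6, r1, 14 ; 0/8/8/0/12/0/14
#2 beq  r1, r0, L0 ; 0/8/8/0/12/0/14 ; →fallthru
#3 xor  r1, r1, r1 ; 0/0/8/0/12/0/14
#4 slt  r3, r2, r6 ; 0/0/8/1/12/0/14
#5 add  r2, r5, r0 ; 0/0/0/1/12/0/14
#6 beq  r2, r5, L10 ; 0/0/0/1/12/0/14 ; →target
#7 addi  r5, r6, 0 ; 0/0/0/1/12/14/14

14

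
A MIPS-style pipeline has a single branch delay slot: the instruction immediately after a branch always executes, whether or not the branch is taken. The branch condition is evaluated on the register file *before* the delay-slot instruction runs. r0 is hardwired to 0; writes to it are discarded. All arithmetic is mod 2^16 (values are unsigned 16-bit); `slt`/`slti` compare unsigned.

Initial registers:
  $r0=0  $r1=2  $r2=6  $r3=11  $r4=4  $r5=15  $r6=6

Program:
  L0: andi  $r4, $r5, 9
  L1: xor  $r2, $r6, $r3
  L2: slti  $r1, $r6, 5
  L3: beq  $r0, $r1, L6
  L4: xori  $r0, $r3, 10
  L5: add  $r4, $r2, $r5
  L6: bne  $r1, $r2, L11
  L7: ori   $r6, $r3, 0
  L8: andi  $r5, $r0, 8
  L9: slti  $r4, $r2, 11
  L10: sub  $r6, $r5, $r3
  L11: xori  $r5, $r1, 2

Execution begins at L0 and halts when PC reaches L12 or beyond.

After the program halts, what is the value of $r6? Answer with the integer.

11

  step pc=0: andi  $r4, $r5, 9  regs=(0,2,6,11,9,15,6)
  step pc=1: xor  $r2, $r6, $r3  regs=(0,2,13,11,9,15,6)
  step pc=2: slti  $r1, $r6, 5  regs=(0,0,13,11,9,15,6)
  step pc=3: beq  $r0, $r1, L6  cond=T  regs=(0,0,13,11,9,15,6)
  step pc=4: xori  $r0, $r3, 10  regs=(0,0,13,11,9,15,6)
  step pc=6: bne  $r1, $r2, L11  cond=T  regs=(0,0,13,11,9,15,6)
  step pc=7: ori   $r6, $r3, 0  regs=(0,0,13,11,9,15,11)
  step pc=11: xori  $r5, $r1, 2  regs=(0,0,13,11,9,2,11)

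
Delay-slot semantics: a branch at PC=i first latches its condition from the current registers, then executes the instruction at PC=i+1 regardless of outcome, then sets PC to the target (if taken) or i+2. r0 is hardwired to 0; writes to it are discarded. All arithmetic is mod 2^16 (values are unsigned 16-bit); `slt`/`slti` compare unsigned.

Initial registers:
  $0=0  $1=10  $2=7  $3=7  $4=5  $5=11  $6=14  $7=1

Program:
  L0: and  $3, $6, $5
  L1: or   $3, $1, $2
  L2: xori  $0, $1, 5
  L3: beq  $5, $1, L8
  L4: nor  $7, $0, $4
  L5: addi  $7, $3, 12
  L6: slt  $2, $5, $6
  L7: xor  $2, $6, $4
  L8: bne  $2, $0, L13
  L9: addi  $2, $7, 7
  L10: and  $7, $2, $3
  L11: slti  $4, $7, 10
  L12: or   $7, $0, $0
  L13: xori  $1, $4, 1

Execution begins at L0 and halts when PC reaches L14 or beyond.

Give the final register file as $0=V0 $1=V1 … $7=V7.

PC=0  and  $3, $6, $5        | $0=0 $1=10 $2=7 $3=10 $4=5 $5=11 $6=14 $7=1
PC=1  or   $3, $1, $2        | $0=0 $1=10 $2=7 $3=15 $4=5 $5=11 $6=14 $7=1
PC=2  xori  $0, $1, 5        | $0=0 $1=10 $2=7 $3=15 $4=5 $5=11 $6=14 $7=1
PC=3  beq  $5, $1, L8        | $0=0 $1=10 $2=7 $3=15 $4=5 $5=11 $6=14 $7=1  [not taken]
PC=4  nor  $7, $0, $4        | $0=0 $1=10 $2=7 $3=15 $4=5 $5=11 $6=14 $7=65530
PC=5  addi  $7, $3, 12       | $0=0 $1=10 $2=7 $3=15 $4=5 $5=11 $6=14 $7=27
PC=6  slt  $2, $5, $6        | $0=0 $1=10 $2=1 $3=15 $4=5 $5=11 $6=14 $7=27
PC=7  xor  $2, $6, $4        | $0=0 $1=10 $2=11 $3=15 $4=5 $5=11 $6=14 $7=27
PC=8  bne  $2, $0, L13       | $0=0 $1=10 $2=11 $3=15 $4=5 $5=11 $6=14 $7=27  [TAKEN]
PC=9  addi  $2, $7, 7        | $0=0 $1=10 $2=34 $3=15 $4=5 $5=11 $6=14 $7=27
PC=13 xori  $1, $4, 1        | $0=0 $1=4 $2=34 $3=15 $4=5 $5=11 $6=14 $7=27

$0=0 $1=4 $2=34 $3=15 $4=5 $5=11 $6=14 $7=27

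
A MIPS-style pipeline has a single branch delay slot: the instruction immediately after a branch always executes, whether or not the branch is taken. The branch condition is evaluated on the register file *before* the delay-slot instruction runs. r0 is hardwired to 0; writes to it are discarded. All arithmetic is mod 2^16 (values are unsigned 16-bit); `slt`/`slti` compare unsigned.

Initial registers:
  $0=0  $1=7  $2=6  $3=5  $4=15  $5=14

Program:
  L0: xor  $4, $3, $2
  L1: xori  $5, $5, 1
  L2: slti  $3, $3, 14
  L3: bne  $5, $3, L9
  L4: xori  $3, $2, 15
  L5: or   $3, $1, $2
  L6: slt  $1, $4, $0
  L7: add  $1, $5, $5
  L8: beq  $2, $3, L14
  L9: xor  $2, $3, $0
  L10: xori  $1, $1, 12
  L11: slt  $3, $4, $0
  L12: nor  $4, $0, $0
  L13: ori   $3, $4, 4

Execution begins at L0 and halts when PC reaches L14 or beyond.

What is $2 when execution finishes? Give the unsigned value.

#0 xor  $4, $3, $2 ; 0/7/6/5/3/14
#1 xori  $5, $5, 1 ; 0/7/6/5/3/15
#2 slti  $3, $3, 14 ; 0/7/6/1/3/15
#3 bne  $5, $3, L9 ; 0/7/6/1/3/15 ; →target
#4 xori  $3, $2, 15 ; 0/7/6/9/3/15
#9 xor  $2, $3, $0 ; 0/7/9/9/3/15
#10 xori  $1, $1, 12 ; 0/11/9/9/3/15
#11 slt  $3, $4, $0 ; 0/11/9/0/3/15
#12 nor  $4, $0, $0 ; 0/11/9/0/65535/15
#13 ori   $3, $4, 4 ; 0/11/9/65535/65535/15

9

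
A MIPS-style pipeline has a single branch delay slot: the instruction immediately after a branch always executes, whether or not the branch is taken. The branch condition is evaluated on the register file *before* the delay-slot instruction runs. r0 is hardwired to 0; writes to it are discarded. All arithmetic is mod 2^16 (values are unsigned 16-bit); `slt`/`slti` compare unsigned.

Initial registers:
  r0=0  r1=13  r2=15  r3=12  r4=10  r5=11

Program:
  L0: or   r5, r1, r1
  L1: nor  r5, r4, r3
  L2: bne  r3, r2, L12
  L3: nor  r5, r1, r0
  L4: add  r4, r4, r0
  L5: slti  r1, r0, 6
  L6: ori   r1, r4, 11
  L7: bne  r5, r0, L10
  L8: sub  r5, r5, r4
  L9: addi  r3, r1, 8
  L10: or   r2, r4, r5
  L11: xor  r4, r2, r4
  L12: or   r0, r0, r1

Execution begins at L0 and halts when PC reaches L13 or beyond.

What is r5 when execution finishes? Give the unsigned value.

65522

#0 or   r5, r1, r1 ; 0/13/15/12/10/13
#1 nor  r5, r4, r3 ; 0/13/15/12/10/65521
#2 bne  r3, r2, L12 ; 0/13/15/12/10/65521 ; →target
#3 nor  r5, r1, r0 ; 0/13/15/12/10/65522
#12 or   r0, r0, r1 ; 0/13/15/12/10/65522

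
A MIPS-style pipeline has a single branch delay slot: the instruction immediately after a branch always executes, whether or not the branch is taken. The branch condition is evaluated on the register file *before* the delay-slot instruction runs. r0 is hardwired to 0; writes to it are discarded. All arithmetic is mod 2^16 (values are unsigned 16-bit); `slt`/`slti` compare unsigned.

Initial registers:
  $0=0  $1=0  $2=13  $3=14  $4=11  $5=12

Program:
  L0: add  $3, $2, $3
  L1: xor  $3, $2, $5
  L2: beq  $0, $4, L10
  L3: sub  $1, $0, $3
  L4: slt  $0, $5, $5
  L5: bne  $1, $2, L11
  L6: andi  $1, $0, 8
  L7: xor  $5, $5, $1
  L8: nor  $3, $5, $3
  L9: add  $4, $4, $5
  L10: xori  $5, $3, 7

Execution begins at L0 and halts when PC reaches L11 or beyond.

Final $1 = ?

0

PC=0  add  $3, $2, $3        | $0=0 $1=0 $2=13 $3=27 $4=11 $5=12
PC=1  xor  $3, $2, $5        | $0=0 $1=0 $2=13 $3=1 $4=11 $5=12
PC=2  beq  $0, $4, L10       | $0=0 $1=0 $2=13 $3=1 $4=11 $5=12  [not taken]
PC=3  sub  $1, $0, $3        | $0=0 $1=65535 $2=13 $3=1 $4=11 $5=12
PC=4  slt  $0, $5, $5        | $0=0 $1=65535 $2=13 $3=1 $4=11 $5=12
PC=5  bne  $1, $2, L11       | $0=0 $1=65535 $2=13 $3=1 $4=11 $5=12  [TAKEN]
PC=6  andi  $1, $0, 8        | $0=0 $1=0 $2=13 $3=1 $4=11 $5=12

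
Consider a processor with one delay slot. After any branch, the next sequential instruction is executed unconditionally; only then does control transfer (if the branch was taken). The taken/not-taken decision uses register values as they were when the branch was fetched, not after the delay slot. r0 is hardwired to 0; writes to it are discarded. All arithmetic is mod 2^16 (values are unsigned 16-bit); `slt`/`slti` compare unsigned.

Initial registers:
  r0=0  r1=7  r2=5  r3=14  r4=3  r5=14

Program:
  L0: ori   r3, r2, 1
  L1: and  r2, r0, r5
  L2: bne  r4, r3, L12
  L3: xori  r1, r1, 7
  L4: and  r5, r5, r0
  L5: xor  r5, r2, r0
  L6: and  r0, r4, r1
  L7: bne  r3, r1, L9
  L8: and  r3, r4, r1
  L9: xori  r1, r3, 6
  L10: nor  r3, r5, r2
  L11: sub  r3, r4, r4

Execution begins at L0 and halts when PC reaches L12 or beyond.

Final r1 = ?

#0 ori   r3, r2, 1 ; 0/7/5/5/3/14
#1 and  r2, r0, r5 ; 0/7/0/5/3/14
#2 bne  r4, r3, L12 ; 0/7/0/5/3/14 ; →target
#3 xori  r1, r1, 7 ; 0/0/0/5/3/14

0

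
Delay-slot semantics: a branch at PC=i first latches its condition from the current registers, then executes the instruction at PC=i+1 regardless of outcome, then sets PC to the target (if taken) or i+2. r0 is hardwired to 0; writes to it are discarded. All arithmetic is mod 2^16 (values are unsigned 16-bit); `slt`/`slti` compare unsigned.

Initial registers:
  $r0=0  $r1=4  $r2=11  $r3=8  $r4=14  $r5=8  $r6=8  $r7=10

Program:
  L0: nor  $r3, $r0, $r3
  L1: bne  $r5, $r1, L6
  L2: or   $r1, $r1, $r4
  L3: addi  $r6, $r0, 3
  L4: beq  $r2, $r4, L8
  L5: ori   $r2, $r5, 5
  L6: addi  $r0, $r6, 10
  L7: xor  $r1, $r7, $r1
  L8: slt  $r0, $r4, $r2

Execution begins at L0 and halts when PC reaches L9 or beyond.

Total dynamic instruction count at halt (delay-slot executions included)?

[0] nor  $r3, $r0, $r3  →  {$r0:0, $r1:4, $r2:11, $r3:65527, $r4:14, $r5:8, $r6:8, $r7:10}
[1] bne  $r5, $r1, L6  →  {$r0:0, $r1:4, $r2:11, $r3:65527, $r4:14, $r5:8, $r6:8, $r7:10}  ⟨branch taken⟩
[2] or   $r1, $r1, $r4  →  {$r0:0, $r1:14, $r2:11, $r3:65527, $r4:14, $r5:8, $r6:8, $r7:10}
[6] addi  $r0, $r6, 10  →  {$r0:0, $r1:14, $r2:11, $r3:65527, $r4:14, $r5:8, $r6:8, $r7:10}
[7] xor  $r1, $r7, $r1  →  {$r0:0, $r1:4, $r2:11, $r3:65527, $r4:14, $r5:8, $r6:8, $r7:10}
[8] slt  $r0, $r4, $r2  →  {$r0:0, $r1:4, $r2:11, $r3:65527, $r4:14, $r5:8, $r6:8, $r7:10}

6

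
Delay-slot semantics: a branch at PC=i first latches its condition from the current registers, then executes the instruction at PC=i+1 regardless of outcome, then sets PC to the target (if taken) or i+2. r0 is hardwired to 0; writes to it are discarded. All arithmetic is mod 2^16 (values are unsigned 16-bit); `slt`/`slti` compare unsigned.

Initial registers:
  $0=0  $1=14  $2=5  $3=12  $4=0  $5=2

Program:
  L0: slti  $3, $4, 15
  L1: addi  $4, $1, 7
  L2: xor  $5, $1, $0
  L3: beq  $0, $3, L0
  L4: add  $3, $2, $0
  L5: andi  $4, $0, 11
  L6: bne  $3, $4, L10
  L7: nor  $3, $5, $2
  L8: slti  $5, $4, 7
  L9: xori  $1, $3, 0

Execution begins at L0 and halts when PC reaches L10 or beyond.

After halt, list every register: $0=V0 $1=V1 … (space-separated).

[0] slti  $3, $4, 15  →  {$0:0, $1:14, $2:5, $3:1, $4:0, $5:2}
[1] addi  $4, $1, 7  →  {$0:0, $1:14, $2:5, $3:1, $4:21, $5:2}
[2] xor  $5, $1, $0  →  {$0:0, $1:14, $2:5, $3:1, $4:21, $5:14}
[3] beq  $0, $3, L0  →  {$0:0, $1:14, $2:5, $3:1, $4:21, $5:14}  ⟨branch fallthrough⟩
[4] add  $3, $2, $0  →  {$0:0, $1:14, $2:5, $3:5, $4:21, $5:14}
[5] andi  $4, $0, 11  →  {$0:0, $1:14, $2:5, $3:5, $4:0, $5:14}
[6] bne  $3, $4, L10  →  {$0:0, $1:14, $2:5, $3:5, $4:0, $5:14}  ⟨branch taken⟩
[7] nor  $3, $5, $2  →  {$0:0, $1:14, $2:5, $3:65520, $4:0, $5:14}

$0=0 $1=14 $2=5 $3=65520 $4=0 $5=14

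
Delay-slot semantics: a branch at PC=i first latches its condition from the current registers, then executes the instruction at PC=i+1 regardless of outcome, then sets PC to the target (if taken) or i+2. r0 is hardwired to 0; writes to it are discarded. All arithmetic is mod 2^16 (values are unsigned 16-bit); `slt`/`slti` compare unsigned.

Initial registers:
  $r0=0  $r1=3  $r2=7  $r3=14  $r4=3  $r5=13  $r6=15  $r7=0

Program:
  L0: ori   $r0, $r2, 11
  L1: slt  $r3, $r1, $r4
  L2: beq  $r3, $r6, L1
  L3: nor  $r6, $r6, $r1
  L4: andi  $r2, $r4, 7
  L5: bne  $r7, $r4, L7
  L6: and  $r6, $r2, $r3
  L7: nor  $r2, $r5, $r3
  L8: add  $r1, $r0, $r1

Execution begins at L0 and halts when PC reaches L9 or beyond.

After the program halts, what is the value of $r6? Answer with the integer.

[0] ori   $r0, $r2, 11  →  {$r0:0, $r1:3, $r2:7, $r3:14, $r4:3, $r5:13, $r6:15, $r7:0}
[1] slt  $r3, $r1, $r4  →  {$r0:0, $r1:3, $r2:7, $r3:0, $r4:3, $r5:13, $r6:15, $r7:0}
[2] beq  $r3, $r6, L1  →  {$r0:0, $r1:3, $r2:7, $r3:0, $r4:3, $r5:13, $r6:15, $r7:0}  ⟨branch fallthrough⟩
[3] nor  $r6, $r6, $r1  →  {$r0:0, $r1:3, $r2:7, $r3:0, $r4:3, $r5:13, $r6:65520, $r7:0}
[4] andi  $r2, $r4, 7  →  {$r0:0, $r1:3, $r2:3, $r3:0, $r4:3, $r5:13, $r6:65520, $r7:0}
[5] bne  $r7, $r4, L7  →  {$r0:0, $r1:3, $r2:3, $r3:0, $r4:3, $r5:13, $r6:65520, $r7:0}  ⟨branch taken⟩
[6] and  $r6, $r2, $r3  →  {$r0:0, $r1:3, $r2:3, $r3:0, $r4:3, $r5:13, $r6:0, $r7:0}
[7] nor  $r2, $r5, $r3  →  {$r0:0, $r1:3, $r2:65522, $r3:0, $r4:3, $r5:13, $r6:0, $r7:0}
[8] add  $r1, $r0, $r1  →  {$r0:0, $r1:3, $r2:65522, $r3:0, $r4:3, $r5:13, $r6:0, $r7:0}

0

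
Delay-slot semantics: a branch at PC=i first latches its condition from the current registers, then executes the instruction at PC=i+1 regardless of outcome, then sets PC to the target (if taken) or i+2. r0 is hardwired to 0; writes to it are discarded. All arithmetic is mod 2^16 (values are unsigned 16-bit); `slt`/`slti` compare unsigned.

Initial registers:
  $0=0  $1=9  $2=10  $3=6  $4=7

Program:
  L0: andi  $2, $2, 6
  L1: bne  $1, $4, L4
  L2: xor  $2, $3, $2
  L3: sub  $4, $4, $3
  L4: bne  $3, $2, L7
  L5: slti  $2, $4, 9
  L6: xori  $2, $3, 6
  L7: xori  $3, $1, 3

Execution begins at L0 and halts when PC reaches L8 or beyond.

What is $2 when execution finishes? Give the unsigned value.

1

#0 andi  $2, $2, 6 ; 0/9/2/6/7
#1 bne  $1, $4, L4 ; 0/9/2/6/7 ; →target
#2 xor  $2, $3, $2 ; 0/9/4/6/7
#4 bne  $3, $2, L7 ; 0/9/4/6/7 ; →target
#5 slti  $2, $4, 9 ; 0/9/1/6/7
#7 xori  $3, $1, 3 ; 0/9/1/10/7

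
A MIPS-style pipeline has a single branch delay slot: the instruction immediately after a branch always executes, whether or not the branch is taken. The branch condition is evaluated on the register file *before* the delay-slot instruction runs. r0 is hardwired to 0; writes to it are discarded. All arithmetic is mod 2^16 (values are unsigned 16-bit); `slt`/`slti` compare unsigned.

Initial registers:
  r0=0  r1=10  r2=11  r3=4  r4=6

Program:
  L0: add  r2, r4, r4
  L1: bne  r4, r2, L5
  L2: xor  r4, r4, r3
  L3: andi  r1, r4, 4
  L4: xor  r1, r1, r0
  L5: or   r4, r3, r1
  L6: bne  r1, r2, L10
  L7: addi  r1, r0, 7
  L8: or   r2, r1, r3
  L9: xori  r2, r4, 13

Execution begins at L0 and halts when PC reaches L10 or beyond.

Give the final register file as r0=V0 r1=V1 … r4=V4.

r0=0 r1=7 r2=12 r3=4 r4=14

[0] add  r2, r4, r4  →  {r0:0, r1:10, r2:12, r3:4, r4:6}
[1] bne  r4, r2, L5  →  {r0:0, r1:10, r2:12, r3:4, r4:6}  ⟨branch taken⟩
[2] xor  r4, r4, r3  →  {r0:0, r1:10, r2:12, r3:4, r4:2}
[5] or   r4, r3, r1  →  {r0:0, r1:10, r2:12, r3:4, r4:14}
[6] bne  r1, r2, L10  →  {r0:0, r1:10, r2:12, r3:4, r4:14}  ⟨branch taken⟩
[7] addi  r1, r0, 7  →  {r0:0, r1:7, r2:12, r3:4, r4:14}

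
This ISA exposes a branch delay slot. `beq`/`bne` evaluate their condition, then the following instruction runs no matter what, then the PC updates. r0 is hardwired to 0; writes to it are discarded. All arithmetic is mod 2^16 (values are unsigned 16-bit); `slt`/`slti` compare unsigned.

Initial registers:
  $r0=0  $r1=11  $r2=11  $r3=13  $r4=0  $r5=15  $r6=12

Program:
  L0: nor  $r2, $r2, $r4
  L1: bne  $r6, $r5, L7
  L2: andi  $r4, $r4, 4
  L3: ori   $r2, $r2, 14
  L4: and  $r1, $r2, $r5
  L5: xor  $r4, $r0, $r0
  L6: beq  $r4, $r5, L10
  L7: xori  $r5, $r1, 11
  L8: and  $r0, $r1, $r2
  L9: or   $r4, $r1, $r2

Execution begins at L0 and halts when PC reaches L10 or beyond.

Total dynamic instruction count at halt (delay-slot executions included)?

6

#0 nor  $r2, $r2, $r4 ; 0/11/65524/13/0/15/12
#1 bne  $r6, $r5, L7 ; 0/11/65524/13/0/15/12 ; →target
#2 andi  $r4, $r4, 4 ; 0/11/65524/13/0/15/12
#7 xori  $r5, $r1, 11 ; 0/11/65524/13/0/0/12
#8 and  $r0, $r1, $r2 ; 0/11/65524/13/0/0/12
#9 or   $r4, $r1, $r2 ; 0/11/65524/13/65535/0/12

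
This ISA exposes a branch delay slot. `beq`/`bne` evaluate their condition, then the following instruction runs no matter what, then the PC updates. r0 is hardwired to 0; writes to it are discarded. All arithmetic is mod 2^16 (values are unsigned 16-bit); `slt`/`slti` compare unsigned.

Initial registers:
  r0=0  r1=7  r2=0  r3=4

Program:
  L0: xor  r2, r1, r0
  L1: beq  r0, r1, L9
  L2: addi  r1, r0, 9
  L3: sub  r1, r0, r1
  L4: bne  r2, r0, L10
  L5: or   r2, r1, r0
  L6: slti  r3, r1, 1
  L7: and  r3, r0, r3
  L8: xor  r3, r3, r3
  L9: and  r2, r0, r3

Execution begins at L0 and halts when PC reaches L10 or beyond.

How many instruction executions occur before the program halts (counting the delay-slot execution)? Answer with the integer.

#0 xor  r2, r1, r0 ; 0/7/7/4
#1 beq  r0, r1, L9 ; 0/7/7/4 ; →fallthru
#2 addi  r1, r0, 9 ; 0/9/7/4
#3 sub  r1, r0, r1 ; 0/65527/7/4
#4 bne  r2, r0, L10 ; 0/65527/7/4 ; →target
#5 or   r2, r1, r0 ; 0/65527/65527/4

6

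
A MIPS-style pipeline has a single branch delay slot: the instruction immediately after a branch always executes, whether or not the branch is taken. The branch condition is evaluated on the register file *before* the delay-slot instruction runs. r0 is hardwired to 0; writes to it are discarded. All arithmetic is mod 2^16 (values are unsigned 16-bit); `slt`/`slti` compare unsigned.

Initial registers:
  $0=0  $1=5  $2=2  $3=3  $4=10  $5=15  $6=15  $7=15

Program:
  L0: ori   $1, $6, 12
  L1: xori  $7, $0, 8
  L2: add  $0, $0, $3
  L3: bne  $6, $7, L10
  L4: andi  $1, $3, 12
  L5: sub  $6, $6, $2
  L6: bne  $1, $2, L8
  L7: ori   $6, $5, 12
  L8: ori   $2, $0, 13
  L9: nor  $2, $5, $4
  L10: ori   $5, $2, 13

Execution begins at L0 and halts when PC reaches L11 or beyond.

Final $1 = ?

0

#0 ori   $1, $6, 12 ; 0/15/2/3/10/15/15/15
#1 xori  $7, $0, 8 ; 0/15/2/3/10/15/15/8
#2 add  $0, $0, $3 ; 0/15/2/3/10/15/15/8
#3 bne  $6, $7, L10 ; 0/15/2/3/10/15/15/8 ; →target
#4 andi  $1, $3, 12 ; 0/0/2/3/10/15/15/8
#10 ori   $5, $2, 13 ; 0/0/2/3/10/15/15/8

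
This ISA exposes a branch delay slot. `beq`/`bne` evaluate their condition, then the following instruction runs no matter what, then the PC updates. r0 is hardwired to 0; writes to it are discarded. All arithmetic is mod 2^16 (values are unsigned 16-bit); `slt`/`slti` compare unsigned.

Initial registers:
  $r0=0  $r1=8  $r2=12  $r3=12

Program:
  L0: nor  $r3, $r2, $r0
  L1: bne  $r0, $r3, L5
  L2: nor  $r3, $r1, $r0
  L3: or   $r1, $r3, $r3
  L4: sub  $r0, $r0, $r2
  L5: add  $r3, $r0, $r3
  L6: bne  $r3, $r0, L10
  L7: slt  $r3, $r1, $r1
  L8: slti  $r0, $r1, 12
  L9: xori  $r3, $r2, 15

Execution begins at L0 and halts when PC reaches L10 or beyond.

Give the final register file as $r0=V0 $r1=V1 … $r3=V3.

$r0=0 $r1=8 $r2=12 $r3=0

#0 nor  $r3, $r2, $r0 ; 0/8/12/65523
#1 bne  $r0, $r3, L5 ; 0/8/12/65523 ; →target
#2 nor  $r3, $r1, $r0 ; 0/8/12/65527
#5 add  $r3, $r0, $r3 ; 0/8/12/65527
#6 bne  $r3, $r0, L10 ; 0/8/12/65527 ; →target
#7 slt  $r3, $r1, $r1 ; 0/8/12/0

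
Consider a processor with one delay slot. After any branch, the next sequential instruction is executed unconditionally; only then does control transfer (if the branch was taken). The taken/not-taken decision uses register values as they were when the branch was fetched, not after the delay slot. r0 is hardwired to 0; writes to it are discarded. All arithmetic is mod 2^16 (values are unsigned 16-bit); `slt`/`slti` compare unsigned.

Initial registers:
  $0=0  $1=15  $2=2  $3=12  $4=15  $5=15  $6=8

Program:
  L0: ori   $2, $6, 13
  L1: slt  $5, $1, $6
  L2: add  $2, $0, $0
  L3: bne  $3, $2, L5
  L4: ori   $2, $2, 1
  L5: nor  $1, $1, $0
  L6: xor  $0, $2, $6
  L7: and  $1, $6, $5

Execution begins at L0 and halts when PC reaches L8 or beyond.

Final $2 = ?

1

  step pc=0: ori   $2, $6, 13  regs=(0,15,13,12,15,15,8)
  step pc=1: slt  $5, $1, $6  regs=(0,15,13,12,15,0,8)
  step pc=2: add  $2, $0, $0  regs=(0,15,0,12,15,0,8)
  step pc=3: bne  $3, $2, L5  cond=T  regs=(0,15,0,12,15,0,8)
  step pc=4: ori   $2, $2, 1  regs=(0,15,1,12,15,0,8)
  step pc=5: nor  $1, $1, $0  regs=(0,65520,1,12,15,0,8)
  step pc=6: xor  $0, $2, $6  regs=(0,65520,1,12,15,0,8)
  step pc=7: and  $1, $6, $5  regs=(0,0,1,12,15,0,8)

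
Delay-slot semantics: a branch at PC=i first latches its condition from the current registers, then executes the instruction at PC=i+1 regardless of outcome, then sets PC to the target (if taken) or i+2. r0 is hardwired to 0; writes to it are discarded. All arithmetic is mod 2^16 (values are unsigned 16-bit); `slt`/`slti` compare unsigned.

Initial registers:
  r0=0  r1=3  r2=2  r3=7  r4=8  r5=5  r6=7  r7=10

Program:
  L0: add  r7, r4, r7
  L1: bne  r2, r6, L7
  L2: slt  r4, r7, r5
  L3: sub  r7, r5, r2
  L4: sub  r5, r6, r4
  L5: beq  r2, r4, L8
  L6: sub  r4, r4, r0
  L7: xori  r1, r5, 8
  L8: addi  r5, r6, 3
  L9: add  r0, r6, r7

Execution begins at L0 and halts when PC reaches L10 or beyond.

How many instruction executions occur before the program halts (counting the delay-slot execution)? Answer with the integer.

6

#0 add  r7, r4, r7 ; 0/3/2/7/8/5/7/18
#1 bne  r2, r6, L7 ; 0/3/2/7/8/5/7/18 ; →target
#2 slt  r4, r7, r5 ; 0/3/2/7/0/5/7/18
#7 xori  r1, r5, 8 ; 0/13/2/7/0/5/7/18
#8 addi  r5, r6, 3 ; 0/13/2/7/0/10/7/18
#9 add  r0, r6, r7 ; 0/13/2/7/0/10/7/18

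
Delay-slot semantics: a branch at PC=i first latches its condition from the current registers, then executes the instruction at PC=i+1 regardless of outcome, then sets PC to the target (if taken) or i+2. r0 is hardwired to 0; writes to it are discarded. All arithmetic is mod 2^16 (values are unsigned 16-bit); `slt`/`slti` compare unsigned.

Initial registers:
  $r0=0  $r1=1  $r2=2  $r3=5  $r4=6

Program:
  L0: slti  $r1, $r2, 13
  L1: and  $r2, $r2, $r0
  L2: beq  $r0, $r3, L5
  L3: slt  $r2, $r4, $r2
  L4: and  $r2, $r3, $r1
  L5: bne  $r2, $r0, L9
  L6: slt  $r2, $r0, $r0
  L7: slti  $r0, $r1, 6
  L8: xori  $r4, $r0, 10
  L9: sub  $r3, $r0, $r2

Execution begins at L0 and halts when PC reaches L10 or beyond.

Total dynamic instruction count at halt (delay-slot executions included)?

8

PC=0  slti  $r1, $r2, 13     | $r0=0 $r1=1 $r2=2 $r3=5 $r4=6
PC=1  and  $r2, $r2, $r0     | $r0=0 $r1=1 $r2=0 $r3=5 $r4=6
PC=2  beq  $r0, $r3, L5      | $r0=0 $r1=1 $r2=0 $r3=5 $r4=6  [not taken]
PC=3  slt  $r2, $r4, $r2     | $r0=0 $r1=1 $r2=0 $r3=5 $r4=6
PC=4  and  $r2, $r3, $r1     | $r0=0 $r1=1 $r2=1 $r3=5 $r4=6
PC=5  bne  $r2, $r0, L9      | $r0=0 $r1=1 $r2=1 $r3=5 $r4=6  [TAKEN]
PC=6  slt  $r2, $r0, $r0     | $r0=0 $r1=1 $r2=0 $r3=5 $r4=6
PC=9  sub  $r3, $r0, $r2     | $r0=0 $r1=1 $r2=0 $r3=0 $r4=6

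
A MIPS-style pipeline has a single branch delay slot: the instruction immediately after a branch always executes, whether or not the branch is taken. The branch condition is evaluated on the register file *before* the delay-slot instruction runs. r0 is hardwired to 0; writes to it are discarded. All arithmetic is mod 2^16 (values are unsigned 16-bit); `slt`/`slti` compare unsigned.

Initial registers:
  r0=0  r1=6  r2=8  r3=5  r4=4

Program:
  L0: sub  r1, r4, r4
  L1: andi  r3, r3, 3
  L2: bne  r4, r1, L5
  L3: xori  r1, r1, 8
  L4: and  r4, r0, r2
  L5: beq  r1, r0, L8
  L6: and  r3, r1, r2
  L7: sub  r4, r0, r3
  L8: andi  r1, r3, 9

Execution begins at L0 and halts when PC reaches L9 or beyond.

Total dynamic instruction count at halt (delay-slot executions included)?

8

PC=0  sub  r1, r4, r4        | r0=0 r1=0 r2=8 r3=5 r4=4
PC=1  andi  r3, r3, 3        | r0=0 r1=0 r2=8 r3=1 r4=4
PC=2  bne  r4, r1, L5        | r0=0 r1=0 r2=8 r3=1 r4=4  [TAKEN]
PC=3  xori  r1, r1, 8        | r0=0 r1=8 r2=8 r3=1 r4=4
PC=5  beq  r1, r0, L8        | r0=0 r1=8 r2=8 r3=1 r4=4  [not taken]
PC=6  and  r3, r1, r2        | r0=0 r1=8 r2=8 r3=8 r4=4
PC=7  sub  r4, r0, r3        | r0=0 r1=8 r2=8 r3=8 r4=65528
PC=8  andi  r1, r3, 9        | r0=0 r1=8 r2=8 r3=8 r4=65528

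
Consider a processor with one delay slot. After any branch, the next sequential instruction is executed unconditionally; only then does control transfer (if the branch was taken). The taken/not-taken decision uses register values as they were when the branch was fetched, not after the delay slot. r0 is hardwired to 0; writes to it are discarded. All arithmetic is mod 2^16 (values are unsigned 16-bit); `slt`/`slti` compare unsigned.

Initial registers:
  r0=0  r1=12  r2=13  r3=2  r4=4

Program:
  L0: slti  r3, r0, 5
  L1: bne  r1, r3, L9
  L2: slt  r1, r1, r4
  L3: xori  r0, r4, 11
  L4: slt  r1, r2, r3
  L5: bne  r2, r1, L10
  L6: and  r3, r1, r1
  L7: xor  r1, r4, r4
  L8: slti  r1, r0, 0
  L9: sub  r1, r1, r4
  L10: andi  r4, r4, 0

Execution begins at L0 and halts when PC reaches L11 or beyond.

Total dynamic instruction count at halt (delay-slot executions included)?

5

  step pc=0: slti  r3, r0, 5  regs=(0,12,13,1,4)
  step pc=1: bne  r1, r3, L9  cond=T  regs=(0,12,13,1,4)
  step pc=2: slt  r1, r1, r4  regs=(0,0,13,1,4)
  step pc=9: sub  r1, r1, r4  regs=(0,65532,13,1,4)
  step pc=10: andi  r4, r4, 0  regs=(0,65532,13,1,0)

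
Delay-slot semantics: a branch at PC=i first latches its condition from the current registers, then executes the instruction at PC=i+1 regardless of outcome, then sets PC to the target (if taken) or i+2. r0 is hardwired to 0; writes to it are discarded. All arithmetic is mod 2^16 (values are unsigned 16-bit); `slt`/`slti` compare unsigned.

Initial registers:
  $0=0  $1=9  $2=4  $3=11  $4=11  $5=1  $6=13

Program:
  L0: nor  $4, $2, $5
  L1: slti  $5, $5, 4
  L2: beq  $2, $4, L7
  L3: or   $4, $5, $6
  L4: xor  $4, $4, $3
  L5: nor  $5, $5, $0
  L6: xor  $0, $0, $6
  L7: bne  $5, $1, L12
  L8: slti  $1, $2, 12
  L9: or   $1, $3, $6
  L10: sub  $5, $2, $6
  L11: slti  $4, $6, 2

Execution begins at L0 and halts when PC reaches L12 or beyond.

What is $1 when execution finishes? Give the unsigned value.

1

  step pc=0: nor  $4, $2, $5  regs=(0,9,4,11,65530,1,13)
  step pc=1: slti  $5, $5, 4  regs=(0,9,4,11,65530,1,13)
  step pc=2: beq  $2, $4, L7  cond=F  regs=(0,9,4,11,65530,1,13)
  step pc=3: or   $4, $5, $6  regs=(0,9,4,11,13,1,13)
  step pc=4: xor  $4, $4, $3  regs=(0,9,4,11,6,1,13)
  step pc=5: nor  $5, $5, $0  regs=(0,9,4,11,6,65534,13)
  step pc=6: xor  $0, $0, $6  regs=(0,9,4,11,6,65534,13)
  step pc=7: bne  $5, $1, L12  cond=T  regs=(0,9,4,11,6,65534,13)
  step pc=8: slti  $1, $2, 12  regs=(0,1,4,11,6,65534,13)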